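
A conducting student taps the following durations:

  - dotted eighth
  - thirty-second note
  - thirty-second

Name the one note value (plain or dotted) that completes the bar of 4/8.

quarter note

The bar of 4/8 = 16 thirty-second notes.
In thirty-second notes: dotted eighth = 6; thirty-second note = 1; thirty-second = 1.
Altogether 6 + 1 + 1 = 8.
Remaining: 16 − 8 = 8 thirty-second notes, which is a quarter note.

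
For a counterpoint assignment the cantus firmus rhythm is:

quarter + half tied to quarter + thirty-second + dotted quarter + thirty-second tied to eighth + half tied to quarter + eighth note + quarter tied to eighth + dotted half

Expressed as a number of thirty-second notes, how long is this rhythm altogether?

114

Express everything in thirty-second notes: quarter = 8; half tied to quarter (half + quarter) = 24; thirty-second = 1; dotted quarter = 12; thirty-second tied to eighth (thirty-second + eighth) = 5; half tied to quarter (half + quarter) = 24; eighth note = 4; quarter tied to eighth (quarter + eighth) = 12; dotted half = 24.
Altogether 8 + 24 + 1 + 12 + 5 + 24 + 4 + 12 + 24 = 114 thirty-second notes.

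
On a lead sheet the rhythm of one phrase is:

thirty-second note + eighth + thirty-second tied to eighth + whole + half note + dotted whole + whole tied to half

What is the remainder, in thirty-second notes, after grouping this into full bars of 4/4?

One bar of 4/4 = 32 thirty-second notes.
Each duration in thirty-second notes: thirty-second note = 1; eighth = 4; thirty-second tied to eighth (thirty-second + eighth) = 5; whole = 32; half note = 16; dotted whole = 48; whole tied to half (whole + half) = 48.
Adding: 1 + 4 + 5 + 32 + 16 + 48 + 48 = 154.
154 ÷ 32 = 4 complete bars with 26 thirty-second notes remaining.

26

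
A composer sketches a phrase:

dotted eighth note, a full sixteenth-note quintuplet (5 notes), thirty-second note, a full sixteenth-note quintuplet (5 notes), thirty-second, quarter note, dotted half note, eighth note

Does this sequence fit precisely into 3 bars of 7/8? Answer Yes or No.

One bar of 7/8 = 28 thirty-second notes, so 3 bars = 84.
Express everything in thirty-second notes: dotted eighth note = 6; a full sixteenth-note quintuplet (5 notes) (five quintuplet sixteenths span one quarter) = 8; thirty-second note = 1; a full sixteenth-note quintuplet (5 notes) (five quintuplet sixteenths span one quarter) = 8; thirty-second = 1; quarter note = 8; dotted half note = 24; eighth note = 4.
Altogether 6 + 8 + 1 + 8 + 1 + 8 + 24 + 4 = 60.
60 falls short of 84, so the answer is No.

No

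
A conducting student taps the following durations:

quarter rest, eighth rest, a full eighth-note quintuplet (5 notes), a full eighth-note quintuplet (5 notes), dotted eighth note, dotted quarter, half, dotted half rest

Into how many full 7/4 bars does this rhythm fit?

One bar of 7/4 = 28 sixteenth notes.
Each duration in sixteenth notes: quarter rest = 4; eighth rest = 2; a full eighth-note quintuplet (5 notes) (five quintuplet eighths span one half) = 8; a full eighth-note quintuplet (5 notes) (five quintuplet eighths span one half) = 8; dotted eighth note = 3; dotted quarter = 6; half = 8; dotted half rest = 12.
Total: 4 + 2 + 8 + 8 + 3 + 6 + 8 + 12 = 51.
51 ÷ 28 = 1 complete bar with 23 left over.

1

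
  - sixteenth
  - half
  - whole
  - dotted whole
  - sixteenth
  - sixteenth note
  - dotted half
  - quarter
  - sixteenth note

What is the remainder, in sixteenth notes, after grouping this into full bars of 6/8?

One bar of 6/8 = 12 sixteenth notes.
Convert each value to sixteenth notes: sixteenth = 1; half = 8; whole = 16; dotted whole = 24; sixteenth = 1; sixteenth note = 1; dotted half = 12; quarter = 4; sixteenth note = 1.
Total: 1 + 8 + 16 + 24 + 1 + 1 + 12 + 4 + 1 = 68.
68 ÷ 12 = 5 complete bars with 8 sixteenth notes remaining.

8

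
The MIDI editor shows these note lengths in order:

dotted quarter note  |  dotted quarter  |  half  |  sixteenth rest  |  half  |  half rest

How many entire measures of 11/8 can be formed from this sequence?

One bar of 11/8 = 22 sixteenth notes.
Convert each value to sixteenth notes: dotted quarter note = 6; dotted quarter = 6; half = 8; sixteenth rest = 1; half = 8; half rest = 8.
Altogether 6 + 6 + 8 + 1 + 8 + 8 = 37.
37 ÷ 22 = 1 complete bar with 15 left over.

1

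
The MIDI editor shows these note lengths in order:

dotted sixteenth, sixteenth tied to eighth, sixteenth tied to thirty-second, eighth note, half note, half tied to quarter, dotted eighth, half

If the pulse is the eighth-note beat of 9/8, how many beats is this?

One eighth-note beat = 4 thirty-second notes.
In thirty-second notes: dotted sixteenth = 3; sixteenth tied to eighth (sixteenth + eighth) = 6; sixteenth tied to thirty-second (sixteenth + thirty-second) = 3; eighth note = 4; half note = 16; half tied to quarter (half + quarter) = 24; dotted eighth = 6; half = 16.
Sum: 3 + 6 + 3 + 4 + 16 + 24 + 6 + 16 = 78.
78 ÷ 4 = 19.5 beats.

19.5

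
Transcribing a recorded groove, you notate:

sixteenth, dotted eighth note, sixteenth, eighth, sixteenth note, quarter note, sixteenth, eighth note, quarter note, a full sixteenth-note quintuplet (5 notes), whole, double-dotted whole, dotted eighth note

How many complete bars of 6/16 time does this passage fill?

11

One bar of 6/16 = 6 sixteenth notes.
Working in sixteenth notes: sixteenth = 1; dotted eighth note = 3; sixteenth = 1; eighth = 2; sixteenth note = 1; quarter note = 4; sixteenth = 1; eighth note = 2; quarter note = 4; a full sixteenth-note quintuplet (5 notes) (five quintuplet sixteenths span one quarter) = 4; whole = 16; double-dotted whole = 28; dotted eighth note = 3.
Adding: 1 + 3 + 1 + 2 + 1 + 4 + 1 + 2 + 4 + 4 + 16 + 28 + 3 = 70.
70 ÷ 6 = 11 complete bars with 4 left over.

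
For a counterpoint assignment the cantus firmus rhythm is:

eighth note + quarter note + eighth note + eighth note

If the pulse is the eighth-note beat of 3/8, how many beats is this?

5

One eighth-note beat = 2 sixteenth notes.
In sixteenth notes: eighth note = 2; quarter note = 4; eighth note = 2; eighth note = 2.
Sum: 2 + 4 + 2 + 2 = 10.
10 ÷ 2 = 5 beats.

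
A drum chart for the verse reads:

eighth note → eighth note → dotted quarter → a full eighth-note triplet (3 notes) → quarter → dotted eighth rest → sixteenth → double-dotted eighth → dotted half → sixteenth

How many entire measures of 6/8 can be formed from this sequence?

3

One bar of 6/8 = 24 thirty-second notes.
Convert each value to thirty-second notes: eighth note = 4; eighth note = 4; dotted quarter = 12; a full eighth-note triplet (3 notes) (three triplet eighths span one quarter) = 8; quarter = 8; dotted eighth rest = 6; sixteenth = 2; double-dotted eighth = 7; dotted half = 24; sixteenth = 2.
Altogether 4 + 4 + 12 + 8 + 8 + 6 + 2 + 7 + 24 + 2 = 77.
77 ÷ 24 = 3 complete bars with 5 left over.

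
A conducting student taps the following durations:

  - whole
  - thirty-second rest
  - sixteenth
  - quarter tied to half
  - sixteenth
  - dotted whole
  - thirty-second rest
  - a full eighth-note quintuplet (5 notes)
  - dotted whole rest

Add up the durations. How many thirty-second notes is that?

174

In thirty-second notes: whole = 32; thirty-second rest = 1; sixteenth = 2; quarter tied to half (quarter + half) = 24; sixteenth = 2; dotted whole = 48; thirty-second rest = 1; a full eighth-note quintuplet (5 notes) (five quintuplet eighths span one half) = 16; dotted whole rest = 48.
Adding: 32 + 1 + 2 + 24 + 2 + 48 + 1 + 16 + 48 = 174 thirty-second notes.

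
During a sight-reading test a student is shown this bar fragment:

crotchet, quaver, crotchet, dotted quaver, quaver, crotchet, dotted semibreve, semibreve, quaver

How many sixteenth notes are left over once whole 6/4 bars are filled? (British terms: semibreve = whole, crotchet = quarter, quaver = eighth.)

13

One bar of 6/4 = 24 sixteenth notes.
Working in sixteenth notes: crotchet = 4; quaver = 2; crotchet = 4; dotted quaver = 3; quaver = 2; crotchet = 4; dotted semibreve = 24; semibreve = 16; quaver = 2.
Altogether 4 + 2 + 4 + 3 + 2 + 4 + 24 + 16 + 2 = 61.
61 ÷ 24 = 2 complete bars with 13 sixteenth notes remaining.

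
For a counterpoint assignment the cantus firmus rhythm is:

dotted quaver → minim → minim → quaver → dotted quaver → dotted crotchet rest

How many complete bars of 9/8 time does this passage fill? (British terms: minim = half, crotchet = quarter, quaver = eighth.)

1

One bar of 9/8 = 18 sixteenth notes.
Express everything in sixteenth notes: dotted quaver = 3; minim = 8; minim = 8; quaver = 2; dotted quaver = 3; dotted crotchet rest = 6.
Total: 3 + 8 + 8 + 2 + 3 + 6 = 30.
30 ÷ 18 = 1 complete bar with 12 left over.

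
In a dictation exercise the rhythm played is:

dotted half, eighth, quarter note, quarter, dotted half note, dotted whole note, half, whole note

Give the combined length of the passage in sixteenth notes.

Each duration in sixteenth notes: dotted half = 12; eighth = 2; quarter note = 4; quarter = 4; dotted half note = 12; dotted whole note = 24; half = 8; whole note = 16.
Altogether 12 + 2 + 4 + 4 + 12 + 24 + 8 + 16 = 82 sixteenth notes.

82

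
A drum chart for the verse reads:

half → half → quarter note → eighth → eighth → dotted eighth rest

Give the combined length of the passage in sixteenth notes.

27

Working in sixteenth notes: half = 8; half = 8; quarter note = 4; eighth = 2; eighth = 2; dotted eighth rest = 3.
Altogether 8 + 8 + 4 + 2 + 2 + 3 = 27 sixteenth notes.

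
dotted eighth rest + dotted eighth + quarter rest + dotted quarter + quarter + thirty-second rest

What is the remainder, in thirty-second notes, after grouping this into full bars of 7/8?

13

One bar of 7/8 = 28 thirty-second notes.
Express everything in thirty-second notes: dotted eighth rest = 6; dotted eighth = 6; quarter rest = 8; dotted quarter = 12; quarter = 8; thirty-second rest = 1.
Sum: 6 + 6 + 8 + 12 + 8 + 1 = 41.
41 ÷ 28 = 1 complete bar with 13 thirty-second notes remaining.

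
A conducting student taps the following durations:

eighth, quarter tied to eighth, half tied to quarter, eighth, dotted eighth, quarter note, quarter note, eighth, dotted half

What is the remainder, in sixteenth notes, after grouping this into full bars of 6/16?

One bar of 6/16 = 6 sixteenth notes.
Working in sixteenth notes: eighth = 2; quarter tied to eighth (quarter + eighth) = 6; half tied to quarter (half + quarter) = 12; eighth = 2; dotted eighth = 3; quarter note = 4; quarter note = 4; eighth = 2; dotted half = 12.
Sum: 2 + 6 + 12 + 2 + 3 + 4 + 4 + 2 + 12 = 47.
47 ÷ 6 = 7 complete bars with 5 sixteenth notes remaining.

5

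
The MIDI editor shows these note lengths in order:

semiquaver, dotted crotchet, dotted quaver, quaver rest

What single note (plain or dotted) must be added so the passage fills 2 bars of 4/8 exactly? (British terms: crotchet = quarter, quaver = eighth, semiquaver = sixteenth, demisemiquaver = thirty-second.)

quarter note

2 bars of 4/8 = 16 sixteenth notes.
Express everything in sixteenth notes: semiquaver = 1; dotted crotchet = 6; dotted quaver = 3; quaver rest = 2.
Sum: 1 + 6 + 3 + 2 = 12.
Remaining: 16 − 12 = 4 sixteenth notes, which is a quarter note.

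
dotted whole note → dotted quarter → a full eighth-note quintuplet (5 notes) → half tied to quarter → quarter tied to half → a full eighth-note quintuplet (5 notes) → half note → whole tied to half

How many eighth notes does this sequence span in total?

51

Express everything in eighth notes: dotted whole note = 12; dotted quarter = 3; a full eighth-note quintuplet (5 notes) (five quintuplet eighths span one half) = 4; half tied to quarter (half + quarter) = 6; quarter tied to half (quarter + half) = 6; a full eighth-note quintuplet (5 notes) (five quintuplet eighths span one half) = 4; half note = 4; whole tied to half (whole + half) = 12.
Adding: 12 + 3 + 4 + 6 + 6 + 4 + 4 + 12 = 51 eighth notes.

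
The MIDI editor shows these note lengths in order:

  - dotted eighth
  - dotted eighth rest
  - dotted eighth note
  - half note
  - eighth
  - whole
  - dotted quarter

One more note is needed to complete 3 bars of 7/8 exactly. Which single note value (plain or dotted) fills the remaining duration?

sixteenth note

3 bars of 7/8 = 42 sixteenth notes.
Each duration in sixteenth notes: dotted eighth = 3; dotted eighth rest = 3; dotted eighth note = 3; half note = 8; eighth = 2; whole = 16; dotted quarter = 6.
Adding: 3 + 3 + 3 + 8 + 2 + 16 + 6 = 41.
Remaining: 42 − 41 = 1 sixteenth note, which is a sixteenth note.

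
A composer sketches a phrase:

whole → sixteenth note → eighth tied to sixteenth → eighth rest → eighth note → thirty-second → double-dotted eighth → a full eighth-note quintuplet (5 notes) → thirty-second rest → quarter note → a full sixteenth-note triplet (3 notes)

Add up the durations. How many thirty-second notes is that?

In thirty-second notes: whole = 32; sixteenth note = 2; eighth tied to sixteenth (eighth + sixteenth) = 6; eighth rest = 4; eighth note = 4; thirty-second = 1; double-dotted eighth = 7; a full eighth-note quintuplet (5 notes) (five quintuplet eighths span one half) = 16; thirty-second rest = 1; quarter note = 8; a full sixteenth-note triplet (3 notes) (three triplet sixteenths span one eighth) = 4.
Sum: 32 + 2 + 6 + 4 + 4 + 1 + 7 + 16 + 1 + 8 + 4 = 85 thirty-second notes.

85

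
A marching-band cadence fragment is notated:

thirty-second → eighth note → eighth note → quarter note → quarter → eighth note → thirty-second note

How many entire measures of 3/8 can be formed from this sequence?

2

One bar of 3/8 = 12 thirty-second notes.
In thirty-second notes: thirty-second = 1; eighth note = 4; eighth note = 4; quarter note = 8; quarter = 8; eighth note = 4; thirty-second note = 1.
Altogether 1 + 4 + 4 + 8 + 8 + 4 + 1 = 30.
30 ÷ 12 = 2 complete bars with 6 left over.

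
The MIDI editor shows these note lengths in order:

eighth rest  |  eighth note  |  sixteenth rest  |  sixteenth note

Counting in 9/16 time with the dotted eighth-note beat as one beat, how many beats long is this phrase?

2

One dotted eighth-note beat = 3 sixteenth notes.
Each duration in sixteenth notes: eighth rest = 2; eighth note = 2; sixteenth rest = 1; sixteenth note = 1.
Total: 2 + 2 + 1 + 1 = 6.
6 ÷ 3 = 2 beats.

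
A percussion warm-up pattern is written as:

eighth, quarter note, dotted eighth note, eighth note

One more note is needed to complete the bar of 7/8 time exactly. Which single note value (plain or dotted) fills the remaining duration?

The bar of 7/8 = 14 sixteenth notes.
Each duration in sixteenth notes: eighth = 2; quarter note = 4; dotted eighth note = 3; eighth note = 2.
Adding: 2 + 4 + 3 + 2 = 11.
Remaining: 14 − 11 = 3 sixteenth notes, which is a dotted eighth note.

dotted eighth note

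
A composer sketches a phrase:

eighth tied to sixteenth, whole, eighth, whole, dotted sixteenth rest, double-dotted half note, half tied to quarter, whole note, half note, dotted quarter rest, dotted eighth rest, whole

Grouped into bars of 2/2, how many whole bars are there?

One bar of 2/2 = 32 thirty-second notes.
Express everything in thirty-second notes: eighth tied to sixteenth (eighth + sixteenth) = 6; whole = 32; eighth = 4; whole = 32; dotted sixteenth rest = 3; double-dotted half note = 28; half tied to quarter (half + quarter) = 24; whole note = 32; half note = 16; dotted quarter rest = 12; dotted eighth rest = 6; whole = 32.
Sum: 6 + 32 + 4 + 32 + 3 + 28 + 24 + 32 + 16 + 12 + 6 + 32 = 227.
227 ÷ 32 = 7 complete bars with 3 left over.

7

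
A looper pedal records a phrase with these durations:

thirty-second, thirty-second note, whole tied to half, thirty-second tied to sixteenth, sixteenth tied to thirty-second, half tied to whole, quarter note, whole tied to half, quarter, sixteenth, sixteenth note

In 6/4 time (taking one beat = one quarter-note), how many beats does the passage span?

One quarter-note beat = 8 thirty-second notes.
Working in thirty-second notes: thirty-second = 1; thirty-second note = 1; whole tied to half (whole + half) = 48; thirty-second tied to sixteenth (thirty-second + sixteenth) = 3; sixteenth tied to thirty-second (sixteenth + thirty-second) = 3; half tied to whole (half + whole) = 48; quarter note = 8; whole tied to half (whole + half) = 48; quarter = 8; sixteenth = 2; sixteenth note = 2.
Total: 1 + 1 + 48 + 3 + 3 + 48 + 8 + 48 + 8 + 2 + 2 = 172.
172 ÷ 8 = 21.5 beats.

21.5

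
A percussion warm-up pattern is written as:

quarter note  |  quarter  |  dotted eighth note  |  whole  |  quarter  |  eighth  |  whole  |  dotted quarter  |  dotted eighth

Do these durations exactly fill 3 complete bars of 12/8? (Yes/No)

One bar of 12/8 = 24 sixteenth notes, so 3 bars = 72.
Working in sixteenth notes: quarter note = 4; quarter = 4; dotted eighth note = 3; whole = 16; quarter = 4; eighth = 2; whole = 16; dotted quarter = 6; dotted eighth = 3.
Adding: 4 + 4 + 3 + 16 + 4 + 2 + 16 + 6 + 3 = 58.
58 falls short of 72, so the answer is No.

No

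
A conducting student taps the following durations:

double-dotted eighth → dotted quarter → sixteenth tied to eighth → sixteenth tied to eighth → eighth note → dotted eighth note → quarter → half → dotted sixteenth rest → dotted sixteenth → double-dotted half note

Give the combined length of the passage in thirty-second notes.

99

Convert each value to thirty-second notes: double-dotted eighth = 7; dotted quarter = 12; sixteenth tied to eighth (sixteenth + eighth) = 6; sixteenth tied to eighth (sixteenth + eighth) = 6; eighth note = 4; dotted eighth note = 6; quarter = 8; half = 16; dotted sixteenth rest = 3; dotted sixteenth = 3; double-dotted half note = 28.
Total: 7 + 12 + 6 + 6 + 4 + 6 + 8 + 16 + 3 + 3 + 28 = 99 thirty-second notes.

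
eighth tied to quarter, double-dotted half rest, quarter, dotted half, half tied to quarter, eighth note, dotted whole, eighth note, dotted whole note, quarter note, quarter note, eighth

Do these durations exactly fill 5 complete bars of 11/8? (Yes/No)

One bar of 11/8 = 11 eighth notes, so 5 bars = 55.
Working in eighth notes: eighth tied to quarter (eighth + quarter) = 3; double-dotted half rest = 7; quarter = 2; dotted half = 6; half tied to quarter (half + quarter) = 6; eighth note = 1; dotted whole = 12; eighth note = 1; dotted whole note = 12; quarter note = 2; quarter note = 2; eighth = 1.
Altogether 3 + 7 + 2 + 6 + 6 + 1 + 12 + 1 + 12 + 2 + 2 + 1 = 55.
55 equals 55, so the answer is Yes.

Yes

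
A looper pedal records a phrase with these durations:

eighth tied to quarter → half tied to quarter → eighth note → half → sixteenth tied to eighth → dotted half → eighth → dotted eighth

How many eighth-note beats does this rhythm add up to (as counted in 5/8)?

24

One eighth-note beat = 2 sixteenth notes.
Each duration in sixteenth notes: eighth tied to quarter (eighth + quarter) = 6; half tied to quarter (half + quarter) = 12; eighth note = 2; half = 8; sixteenth tied to eighth (sixteenth + eighth) = 3; dotted half = 12; eighth = 2; dotted eighth = 3.
Altogether 6 + 12 + 2 + 8 + 3 + 12 + 2 + 3 = 48.
48 ÷ 2 = 24 beats.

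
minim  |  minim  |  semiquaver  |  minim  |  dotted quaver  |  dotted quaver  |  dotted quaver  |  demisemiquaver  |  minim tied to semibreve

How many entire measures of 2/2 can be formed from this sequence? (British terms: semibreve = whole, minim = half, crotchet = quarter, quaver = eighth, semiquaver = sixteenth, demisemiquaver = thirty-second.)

3

One bar of 2/2 = 32 thirty-second notes.
In thirty-second notes: minim = 16; minim = 16; semiquaver = 2; minim = 16; dotted quaver = 6; dotted quaver = 6; dotted quaver = 6; demisemiquaver = 1; minim tied to semibreve (minim + semibreve) = 48.
Sum: 16 + 16 + 2 + 16 + 6 + 6 + 6 + 1 + 48 = 117.
117 ÷ 32 = 3 complete bars with 21 left over.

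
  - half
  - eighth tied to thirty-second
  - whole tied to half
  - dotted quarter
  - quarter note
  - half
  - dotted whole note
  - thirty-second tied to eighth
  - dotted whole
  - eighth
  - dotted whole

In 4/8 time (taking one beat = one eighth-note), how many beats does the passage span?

One eighth-note beat = 4 thirty-second notes.
Working in thirty-second notes: half = 16; eighth tied to thirty-second (eighth + thirty-second) = 5; whole tied to half (whole + half) = 48; dotted quarter = 12; quarter note = 8; half = 16; dotted whole note = 48; thirty-second tied to eighth (thirty-second + eighth) = 5; dotted whole = 48; eighth = 4; dotted whole = 48.
Adding: 16 + 5 + 48 + 12 + 8 + 16 + 48 + 5 + 48 + 4 + 48 = 258.
258 ÷ 4 = 64.5 beats.

64.5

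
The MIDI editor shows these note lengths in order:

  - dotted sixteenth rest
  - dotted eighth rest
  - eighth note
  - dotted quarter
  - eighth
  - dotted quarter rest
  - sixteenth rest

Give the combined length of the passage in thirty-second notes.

43

Working in thirty-second notes: dotted sixteenth rest = 3; dotted eighth rest = 6; eighth note = 4; dotted quarter = 12; eighth = 4; dotted quarter rest = 12; sixteenth rest = 2.
Total: 3 + 6 + 4 + 12 + 4 + 12 + 2 = 43 thirty-second notes.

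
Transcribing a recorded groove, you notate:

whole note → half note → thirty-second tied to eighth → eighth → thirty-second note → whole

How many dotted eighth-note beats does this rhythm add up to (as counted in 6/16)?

15

One dotted eighth-note beat = 6 thirty-second notes.
Express everything in thirty-second notes: whole note = 32; half note = 16; thirty-second tied to eighth (thirty-second + eighth) = 5; eighth = 4; thirty-second note = 1; whole = 32.
Sum: 32 + 16 + 5 + 4 + 1 + 32 = 90.
90 ÷ 6 = 15 beats.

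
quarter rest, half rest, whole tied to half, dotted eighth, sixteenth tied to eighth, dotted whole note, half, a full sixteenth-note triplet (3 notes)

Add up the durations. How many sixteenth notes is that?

76

Each duration in sixteenth notes: quarter rest = 4; half rest = 8; whole tied to half (whole + half) = 24; dotted eighth = 3; sixteenth tied to eighth (sixteenth + eighth) = 3; dotted whole note = 24; half = 8; a full sixteenth-note triplet (3 notes) (three triplet sixteenths span one eighth) = 2.
Adding: 4 + 8 + 24 + 3 + 3 + 24 + 8 + 2 = 76 sixteenth notes.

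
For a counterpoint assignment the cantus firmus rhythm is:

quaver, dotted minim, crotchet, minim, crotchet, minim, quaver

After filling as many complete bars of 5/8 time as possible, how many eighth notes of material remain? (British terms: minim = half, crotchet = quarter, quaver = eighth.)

One bar of 5/8 = 5 eighth notes.
Working in eighth notes: quaver = 1; dotted minim = 6; crotchet = 2; minim = 4; crotchet = 2; minim = 4; quaver = 1.
Sum: 1 + 6 + 2 + 4 + 2 + 4 + 1 = 20.
20 ÷ 5 = 4 complete bars with 0 eighth notes remaining.

0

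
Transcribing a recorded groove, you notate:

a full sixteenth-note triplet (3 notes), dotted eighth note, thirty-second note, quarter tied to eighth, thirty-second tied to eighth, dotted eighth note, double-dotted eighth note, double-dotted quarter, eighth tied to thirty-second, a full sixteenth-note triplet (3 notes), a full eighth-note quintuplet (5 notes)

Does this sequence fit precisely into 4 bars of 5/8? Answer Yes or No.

Yes

One bar of 5/8 = 20 thirty-second notes, so 4 bars = 80.
Each duration in thirty-second notes: a full sixteenth-note triplet (3 notes) (three triplet sixteenths span one eighth) = 4; dotted eighth note = 6; thirty-second note = 1; quarter tied to eighth (quarter + eighth) = 12; thirty-second tied to eighth (thirty-second + eighth) = 5; dotted eighth note = 6; double-dotted eighth note = 7; double-dotted quarter = 14; eighth tied to thirty-second (eighth + thirty-second) = 5; a full sixteenth-note triplet (3 notes) (three triplet sixteenths span one eighth) = 4; a full eighth-note quintuplet (5 notes) (five quintuplet eighths span one half) = 16.
Sum: 4 + 6 + 1 + 12 + 5 + 6 + 7 + 14 + 5 + 4 + 16 = 80.
80 equals 80, so the answer is Yes.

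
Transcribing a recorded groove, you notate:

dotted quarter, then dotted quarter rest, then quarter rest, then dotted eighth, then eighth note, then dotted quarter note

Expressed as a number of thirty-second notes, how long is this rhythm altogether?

Each duration in thirty-second notes: dotted quarter = 12; dotted quarter rest = 12; quarter rest = 8; dotted eighth = 6; eighth note = 4; dotted quarter note = 12.
Adding: 12 + 12 + 8 + 6 + 4 + 12 = 54 thirty-second notes.

54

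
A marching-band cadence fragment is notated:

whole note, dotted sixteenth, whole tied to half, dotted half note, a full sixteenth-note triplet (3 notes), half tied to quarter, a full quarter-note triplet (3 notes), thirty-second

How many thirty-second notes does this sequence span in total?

Convert each value to thirty-second notes: whole note = 32; dotted sixteenth = 3; whole tied to half (whole + half) = 48; dotted half note = 24; a full sixteenth-note triplet (3 notes) (three triplet sixteenths span one eighth) = 4; half tied to quarter (half + quarter) = 24; a full quarter-note triplet (3 notes) (three triplet quarters span one half) = 16; thirty-second = 1.
Adding: 32 + 3 + 48 + 24 + 4 + 24 + 16 + 1 = 152 thirty-second notes.

152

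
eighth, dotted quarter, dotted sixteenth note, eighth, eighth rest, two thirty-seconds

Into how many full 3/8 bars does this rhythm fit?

2

One bar of 3/8 = 12 thirty-second notes.
Express everything in thirty-second notes: eighth = 4; dotted quarter = 12; dotted sixteenth note = 3; eighth = 4; eighth rest = 4; thirty-second = 1; thirty-second = 1.
Sum: 4 + 12 + 3 + 4 + 4 + 1 + 1 = 29.
29 ÷ 12 = 2 complete bars with 5 left over.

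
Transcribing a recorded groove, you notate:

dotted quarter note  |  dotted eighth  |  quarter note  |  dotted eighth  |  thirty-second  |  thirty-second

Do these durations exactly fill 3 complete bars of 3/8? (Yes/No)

No

One bar of 3/8 = 12 thirty-second notes, so 3 bars = 36.
Each duration in thirty-second notes: dotted quarter note = 12; dotted eighth = 6; quarter note = 8; dotted eighth = 6; thirty-second = 1; thirty-second = 1.
Altogether 12 + 6 + 8 + 6 + 1 + 1 = 34.
34 falls short of 36, so the answer is No.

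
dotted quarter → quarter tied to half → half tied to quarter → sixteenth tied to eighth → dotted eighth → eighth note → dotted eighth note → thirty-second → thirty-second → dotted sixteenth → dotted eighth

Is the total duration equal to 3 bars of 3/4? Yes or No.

No

One bar of 3/4 = 24 thirty-second notes, so 3 bars = 72.
In thirty-second notes: dotted quarter = 12; quarter tied to half (quarter + half) = 24; half tied to quarter (half + quarter) = 24; sixteenth tied to eighth (sixteenth + eighth) = 6; dotted eighth = 6; eighth note = 4; dotted eighth note = 6; thirty-second = 1; thirty-second = 1; dotted sixteenth = 3; dotted eighth = 6.
Adding: 12 + 24 + 24 + 6 + 6 + 4 + 6 + 1 + 1 + 3 + 6 = 93.
93 exceeds 72, so the answer is No.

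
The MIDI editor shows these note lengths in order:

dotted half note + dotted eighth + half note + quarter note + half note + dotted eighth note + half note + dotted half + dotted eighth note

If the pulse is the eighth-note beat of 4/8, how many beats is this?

30.5

One eighth-note beat = 2 sixteenth notes.
In sixteenth notes: dotted half note = 12; dotted eighth = 3; half note = 8; quarter note = 4; half note = 8; dotted eighth note = 3; half note = 8; dotted half = 12; dotted eighth note = 3.
Altogether 12 + 3 + 8 + 4 + 8 + 3 + 8 + 12 + 3 = 61.
61 ÷ 2 = 30.5 beats.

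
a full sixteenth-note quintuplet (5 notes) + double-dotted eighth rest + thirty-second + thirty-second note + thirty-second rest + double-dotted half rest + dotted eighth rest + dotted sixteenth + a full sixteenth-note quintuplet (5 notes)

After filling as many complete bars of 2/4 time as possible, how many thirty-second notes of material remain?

One bar of 2/4 = 16 thirty-second notes.
Each duration in thirty-second notes: a full sixteenth-note quintuplet (5 notes) (five quintuplet sixteenths span one quarter) = 8; double-dotted eighth rest = 7; thirty-second = 1; thirty-second note = 1; thirty-second rest = 1; double-dotted half rest = 28; dotted eighth rest = 6; dotted sixteenth = 3; a full sixteenth-note quintuplet (5 notes) (five quintuplet sixteenths span one quarter) = 8.
Sum: 8 + 7 + 1 + 1 + 1 + 28 + 6 + 3 + 8 = 63.
63 ÷ 16 = 3 complete bars with 15 thirty-second notes remaining.

15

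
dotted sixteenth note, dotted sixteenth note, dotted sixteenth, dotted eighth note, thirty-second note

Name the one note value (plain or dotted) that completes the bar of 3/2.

whole note

The bar of 3/2 = 48 thirty-second notes.
Each duration in thirty-second notes: dotted sixteenth note = 3; dotted sixteenth note = 3; dotted sixteenth = 3; dotted eighth note = 6; thirty-second note = 1.
Altogether 3 + 3 + 3 + 6 + 1 = 16.
Remaining: 48 − 16 = 32 thirty-second notes, which is a whole note.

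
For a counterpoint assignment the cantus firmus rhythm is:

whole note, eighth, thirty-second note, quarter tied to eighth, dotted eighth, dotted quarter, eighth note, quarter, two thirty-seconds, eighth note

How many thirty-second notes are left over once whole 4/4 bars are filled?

21

One bar of 4/4 = 32 thirty-second notes.
In thirty-second notes: whole note = 32; eighth = 4; thirty-second note = 1; quarter tied to eighth (quarter + eighth) = 12; dotted eighth = 6; dotted quarter = 12; eighth note = 4; quarter = 8; thirty-second = 1; thirty-second = 1; eighth note = 4.
Adding: 32 + 4 + 1 + 12 + 6 + 12 + 4 + 8 + 1 + 1 + 4 = 85.
85 ÷ 32 = 2 complete bars with 21 thirty-second notes remaining.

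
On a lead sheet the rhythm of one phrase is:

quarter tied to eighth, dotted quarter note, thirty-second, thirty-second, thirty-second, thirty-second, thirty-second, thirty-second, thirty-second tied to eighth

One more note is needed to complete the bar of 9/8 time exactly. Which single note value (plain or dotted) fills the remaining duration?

thirty-second note

The bar of 9/8 = 36 thirty-second notes.
Express everything in thirty-second notes: quarter tied to eighth (quarter + eighth) = 12; dotted quarter note = 12; thirty-second = 1; thirty-second = 1; thirty-second = 1; thirty-second = 1; thirty-second = 1; thirty-second = 1; thirty-second tied to eighth (thirty-second + eighth) = 5.
Total: 12 + 12 + 1 + 1 + 1 + 1 + 1 + 1 + 5 = 35.
Remaining: 36 − 35 = 1 thirty-second note, which is a thirty-second note.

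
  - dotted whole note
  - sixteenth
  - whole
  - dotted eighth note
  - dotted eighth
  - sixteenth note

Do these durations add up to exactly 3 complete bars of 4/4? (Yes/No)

Yes

One bar of 4/4 = 16 sixteenth notes, so 3 bars = 48.
Express everything in sixteenth notes: dotted whole note = 24; sixteenth = 1; whole = 16; dotted eighth note = 3; dotted eighth = 3; sixteenth note = 1.
Altogether 24 + 1 + 16 + 3 + 3 + 1 = 48.
48 equals 48, so the answer is Yes.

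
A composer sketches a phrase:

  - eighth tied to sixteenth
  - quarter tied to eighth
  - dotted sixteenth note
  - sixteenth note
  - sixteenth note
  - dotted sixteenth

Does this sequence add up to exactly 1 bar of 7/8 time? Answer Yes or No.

Yes

One bar of 7/8 = 28 thirty-second notes.
Convert each value to thirty-second notes: eighth tied to sixteenth (eighth + sixteenth) = 6; quarter tied to eighth (quarter + eighth) = 12; dotted sixteenth note = 3; sixteenth note = 2; sixteenth note = 2; dotted sixteenth = 3.
Altogether 6 + 12 + 3 + 2 + 2 + 3 = 28.
28 equals 28, so the answer is Yes.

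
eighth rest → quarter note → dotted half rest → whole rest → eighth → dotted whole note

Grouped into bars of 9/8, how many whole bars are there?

One bar of 9/8 = 9 eighth notes.
Express everything in eighth notes: eighth rest = 1; quarter note = 2; dotted half rest = 6; whole rest = 8; eighth = 1; dotted whole note = 12.
Adding: 1 + 2 + 6 + 8 + 1 + 12 = 30.
30 ÷ 9 = 3 complete bars with 3 left over.

3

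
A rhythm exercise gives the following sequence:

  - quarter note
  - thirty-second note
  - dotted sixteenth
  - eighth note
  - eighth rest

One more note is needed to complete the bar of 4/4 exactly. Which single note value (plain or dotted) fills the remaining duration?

The bar of 4/4 = 32 thirty-second notes.
Working in thirty-second notes: quarter note = 8; thirty-second note = 1; dotted sixteenth = 3; eighth note = 4; eighth rest = 4.
Adding: 8 + 1 + 3 + 4 + 4 = 20.
Remaining: 32 − 20 = 12 thirty-second notes, which is a dotted quarter note.

dotted quarter note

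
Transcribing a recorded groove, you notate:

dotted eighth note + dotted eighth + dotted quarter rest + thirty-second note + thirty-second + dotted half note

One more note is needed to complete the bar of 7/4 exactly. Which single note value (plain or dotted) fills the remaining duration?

dotted eighth note

The bar of 7/4 = 56 thirty-second notes.
Convert each value to thirty-second notes: dotted eighth note = 6; dotted eighth = 6; dotted quarter rest = 12; thirty-second note = 1; thirty-second = 1; dotted half note = 24.
Total: 6 + 6 + 12 + 1 + 1 + 24 = 50.
Remaining: 56 − 50 = 6 thirty-second notes, which is a dotted eighth note.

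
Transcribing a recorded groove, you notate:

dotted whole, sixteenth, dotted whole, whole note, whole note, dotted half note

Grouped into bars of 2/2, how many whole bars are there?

5

One bar of 2/2 = 16 sixteenth notes.
Each duration in sixteenth notes: dotted whole = 24; sixteenth = 1; dotted whole = 24; whole note = 16; whole note = 16; dotted half note = 12.
Total: 24 + 1 + 24 + 16 + 16 + 12 = 93.
93 ÷ 16 = 5 complete bars with 13 left over.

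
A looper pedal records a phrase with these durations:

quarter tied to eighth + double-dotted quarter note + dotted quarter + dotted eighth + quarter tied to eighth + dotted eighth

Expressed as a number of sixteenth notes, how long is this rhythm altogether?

Express everything in sixteenth notes: quarter tied to eighth (quarter + eighth) = 6; double-dotted quarter note = 7; dotted quarter = 6; dotted eighth = 3; quarter tied to eighth (quarter + eighth) = 6; dotted eighth = 3.
Sum: 6 + 7 + 6 + 3 + 6 + 3 = 31 sixteenth notes.

31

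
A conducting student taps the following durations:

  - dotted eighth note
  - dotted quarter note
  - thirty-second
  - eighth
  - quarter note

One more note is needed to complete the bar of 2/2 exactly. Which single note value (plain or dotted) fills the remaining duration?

thirty-second note

The bar of 2/2 = 32 thirty-second notes.
Express everything in thirty-second notes: dotted eighth note = 6; dotted quarter note = 12; thirty-second = 1; eighth = 4; quarter note = 8.
Adding: 6 + 12 + 1 + 4 + 8 = 31.
Remaining: 32 − 31 = 1 thirty-second note, which is a thirty-second note.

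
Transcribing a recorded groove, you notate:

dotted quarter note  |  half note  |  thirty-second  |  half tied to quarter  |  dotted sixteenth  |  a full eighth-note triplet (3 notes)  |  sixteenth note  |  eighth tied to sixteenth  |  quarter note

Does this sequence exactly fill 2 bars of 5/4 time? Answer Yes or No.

Yes

One bar of 5/4 = 40 thirty-second notes, so 2 bars = 80.
Working in thirty-second notes: dotted quarter note = 12; half note = 16; thirty-second = 1; half tied to quarter (half + quarter) = 24; dotted sixteenth = 3; a full eighth-note triplet (3 notes) (three triplet eighths span one quarter) = 8; sixteenth note = 2; eighth tied to sixteenth (eighth + sixteenth) = 6; quarter note = 8.
Total: 12 + 16 + 1 + 24 + 3 + 8 + 2 + 6 + 8 = 80.
80 equals 80, so the answer is Yes.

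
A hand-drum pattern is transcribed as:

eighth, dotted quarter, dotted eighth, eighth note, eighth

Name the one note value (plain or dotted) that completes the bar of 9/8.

dotted eighth note

The bar of 9/8 = 18 sixteenth notes.
Express everything in sixteenth notes: eighth = 2; dotted quarter = 6; dotted eighth = 3; eighth note = 2; eighth = 2.
Total: 2 + 6 + 3 + 2 + 2 = 15.
Remaining: 18 − 15 = 3 sixteenth notes, which is a dotted eighth note.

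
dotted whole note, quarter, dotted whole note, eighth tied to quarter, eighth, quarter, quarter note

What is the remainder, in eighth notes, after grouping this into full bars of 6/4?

10

One bar of 6/4 = 12 eighth notes.
Each duration in eighth notes: dotted whole note = 12; quarter = 2; dotted whole note = 12; eighth tied to quarter (eighth + quarter) = 3; eighth = 1; quarter = 2; quarter note = 2.
Sum: 12 + 2 + 12 + 3 + 1 + 2 + 2 = 34.
34 ÷ 12 = 2 complete bars with 10 eighth notes remaining.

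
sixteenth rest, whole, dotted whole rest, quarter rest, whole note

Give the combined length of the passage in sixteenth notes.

61

Working in sixteenth notes: sixteenth rest = 1; whole = 16; dotted whole rest = 24; quarter rest = 4; whole note = 16.
Sum: 1 + 16 + 24 + 4 + 16 = 61 sixteenth notes.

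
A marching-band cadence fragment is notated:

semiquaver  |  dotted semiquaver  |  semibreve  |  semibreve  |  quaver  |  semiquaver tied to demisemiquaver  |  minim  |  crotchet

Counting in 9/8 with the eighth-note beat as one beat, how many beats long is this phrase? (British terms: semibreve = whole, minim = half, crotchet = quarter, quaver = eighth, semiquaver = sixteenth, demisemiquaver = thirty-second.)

25

One eighth-note beat = 4 thirty-second notes.
Working in thirty-second notes: semiquaver = 2; dotted semiquaver = 3; semibreve = 32; semibreve = 32; quaver = 4; semiquaver tied to demisemiquaver (semiquaver + demisemiquaver) = 3; minim = 16; crotchet = 8.
Altogether 2 + 3 + 32 + 32 + 4 + 3 + 16 + 8 = 100.
100 ÷ 4 = 25 beats.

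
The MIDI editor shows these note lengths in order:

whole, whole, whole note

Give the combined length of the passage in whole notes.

3

Working in whole notes: whole = 1; whole = 1; whole note = 1.
Adding: 1 + 1 + 1 = 3 whole notes.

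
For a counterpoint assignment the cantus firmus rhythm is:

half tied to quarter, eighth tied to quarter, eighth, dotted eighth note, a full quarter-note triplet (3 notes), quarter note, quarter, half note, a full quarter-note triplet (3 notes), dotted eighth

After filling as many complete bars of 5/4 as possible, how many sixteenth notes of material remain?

18

One bar of 5/4 = 20 sixteenth notes.
Express everything in sixteenth notes: half tied to quarter (half + quarter) = 12; eighth tied to quarter (eighth + quarter) = 6; eighth = 2; dotted eighth note = 3; a full quarter-note triplet (3 notes) (three triplet quarters span one half) = 8; quarter note = 4; quarter = 4; half note = 8; a full quarter-note triplet (3 notes) (three triplet quarters span one half) = 8; dotted eighth = 3.
Total: 12 + 6 + 2 + 3 + 8 + 4 + 4 + 8 + 8 + 3 = 58.
58 ÷ 20 = 2 complete bars with 18 sixteenth notes remaining.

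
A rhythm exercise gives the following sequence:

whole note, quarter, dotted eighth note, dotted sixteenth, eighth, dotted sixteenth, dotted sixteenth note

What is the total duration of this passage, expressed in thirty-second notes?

59

In thirty-second notes: whole note = 32; quarter = 8; dotted eighth note = 6; dotted sixteenth = 3; eighth = 4; dotted sixteenth = 3; dotted sixteenth note = 3.
Total: 32 + 8 + 6 + 3 + 4 + 3 + 3 = 59 thirty-second notes.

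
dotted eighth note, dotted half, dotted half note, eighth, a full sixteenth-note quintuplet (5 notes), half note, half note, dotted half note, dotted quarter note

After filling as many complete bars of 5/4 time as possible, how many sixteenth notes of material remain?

7

One bar of 5/4 = 20 sixteenth notes.
Each duration in sixteenth notes: dotted eighth note = 3; dotted half = 12; dotted half note = 12; eighth = 2; a full sixteenth-note quintuplet (5 notes) (five quintuplet sixteenths span one quarter) = 4; half note = 8; half note = 8; dotted half note = 12; dotted quarter note = 6.
Total: 3 + 12 + 12 + 2 + 4 + 8 + 8 + 12 + 6 = 67.
67 ÷ 20 = 3 complete bars with 7 sixteenth notes remaining.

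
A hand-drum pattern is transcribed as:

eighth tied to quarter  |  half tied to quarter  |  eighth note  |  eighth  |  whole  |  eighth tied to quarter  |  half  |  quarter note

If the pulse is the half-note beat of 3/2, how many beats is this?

7

One half-note beat = 4 eighth notes.
Each duration in eighth notes: eighth tied to quarter (eighth + quarter) = 3; half tied to quarter (half + quarter) = 6; eighth note = 1; eighth = 1; whole = 8; eighth tied to quarter (eighth + quarter) = 3; half = 4; quarter note = 2.
Altogether 3 + 6 + 1 + 1 + 8 + 3 + 4 + 2 = 28.
28 ÷ 4 = 7 beats.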